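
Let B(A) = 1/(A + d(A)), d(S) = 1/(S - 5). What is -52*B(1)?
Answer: -208/3 ≈ -69.333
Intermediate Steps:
d(S) = 1/(-5 + S)
B(A) = 1/(A + 1/(-5 + A))
-52*B(1) = -52*(-5 + 1)/(1 + 1*(-5 + 1)) = -52*(-4)/(1 + 1*(-4)) = -52*(-4)/(1 - 4) = -52*(-4)/(-3) = -(-52)*(-4)/3 = -52*4/3 = -208/3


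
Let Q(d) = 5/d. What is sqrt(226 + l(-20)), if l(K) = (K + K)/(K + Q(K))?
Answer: sqrt(18466)/9 ≈ 15.099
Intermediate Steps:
l(K) = 2*K/(K + 5/K) (l(K) = (K + K)/(K + 5/K) = (2*K)/(K + 5/K) = 2*K/(K + 5/K))
sqrt(226 + l(-20)) = sqrt(226 + 2*(-20)**2/(5 + (-20)**2)) = sqrt(226 + 2*400/(5 + 400)) = sqrt(226 + 2*400/405) = sqrt(226 + 2*400*(1/405)) = sqrt(226 + 160/81) = sqrt(18466/81) = sqrt(18466)/9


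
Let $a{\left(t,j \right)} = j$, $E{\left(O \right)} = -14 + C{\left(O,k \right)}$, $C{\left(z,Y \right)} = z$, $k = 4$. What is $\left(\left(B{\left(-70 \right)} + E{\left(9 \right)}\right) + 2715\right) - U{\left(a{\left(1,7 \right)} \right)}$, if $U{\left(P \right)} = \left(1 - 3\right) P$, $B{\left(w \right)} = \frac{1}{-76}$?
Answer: $\frac{207023}{76} \approx 2724.0$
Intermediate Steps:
$E{\left(O \right)} = -14 + O$
$B{\left(w \right)} = - \frac{1}{76}$
$U{\left(P \right)} = - 2 P$
$\left(\left(B{\left(-70 \right)} + E{\left(9 \right)}\right) + 2715\right) - U{\left(a{\left(1,7 \right)} \right)} = \left(\left(- \frac{1}{76} + \left(-14 + 9\right)\right) + 2715\right) - \left(-2\right) 7 = \left(\left(- \frac{1}{76} - 5\right) + 2715\right) - -14 = \left(- \frac{381}{76} + 2715\right) + 14 = \frac{205959}{76} + 14 = \frac{207023}{76}$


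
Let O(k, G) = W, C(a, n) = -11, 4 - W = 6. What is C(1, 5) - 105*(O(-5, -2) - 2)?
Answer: 409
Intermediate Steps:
W = -2 (W = 4 - 1*6 = 4 - 6 = -2)
O(k, G) = -2
C(1, 5) - 105*(O(-5, -2) - 2) = -11 - 105*(-2 - 2) = -11 - 105*(-4) = -11 - 15*(-28) = -11 + 420 = 409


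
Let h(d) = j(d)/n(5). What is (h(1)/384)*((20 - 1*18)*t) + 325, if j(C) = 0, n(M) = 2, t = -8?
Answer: 325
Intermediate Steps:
h(d) = 0 (h(d) = 0/2 = 0*(½) = 0)
(h(1)/384)*((20 - 1*18)*t) + 325 = (0/384)*((20 - 1*18)*(-8)) + 325 = (0*(1/384))*((20 - 18)*(-8)) + 325 = 0*(2*(-8)) + 325 = 0*(-16) + 325 = 0 + 325 = 325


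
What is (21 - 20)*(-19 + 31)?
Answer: 12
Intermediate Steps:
(21 - 20)*(-19 + 31) = 1*12 = 12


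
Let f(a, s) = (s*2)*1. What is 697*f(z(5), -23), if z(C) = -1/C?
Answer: -32062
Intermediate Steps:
f(a, s) = 2*s (f(a, s) = (2*s)*1 = 2*s)
697*f(z(5), -23) = 697*(2*(-23)) = 697*(-46) = -32062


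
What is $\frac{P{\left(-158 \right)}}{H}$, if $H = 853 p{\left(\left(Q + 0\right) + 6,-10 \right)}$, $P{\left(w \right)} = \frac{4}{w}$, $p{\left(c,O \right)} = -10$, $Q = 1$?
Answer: $\frac{1}{336935} \approx 2.9679 \cdot 10^{-6}$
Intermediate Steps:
$H = -8530$ ($H = 853 \left(-10\right) = -8530$)
$\frac{P{\left(-158 \right)}}{H} = \frac{4 \frac{1}{-158}}{-8530} = 4 \left(- \frac{1}{158}\right) \left(- \frac{1}{8530}\right) = \left(- \frac{2}{79}\right) \left(- \frac{1}{8530}\right) = \frac{1}{336935}$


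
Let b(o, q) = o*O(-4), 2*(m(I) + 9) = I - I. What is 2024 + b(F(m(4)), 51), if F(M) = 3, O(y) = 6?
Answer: 2042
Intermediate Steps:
m(I) = -9 (m(I) = -9 + (I - I)/2 = -9 + (1/2)*0 = -9 + 0 = -9)
b(o, q) = 6*o (b(o, q) = o*6 = 6*o)
2024 + b(F(m(4)), 51) = 2024 + 6*3 = 2024 + 18 = 2042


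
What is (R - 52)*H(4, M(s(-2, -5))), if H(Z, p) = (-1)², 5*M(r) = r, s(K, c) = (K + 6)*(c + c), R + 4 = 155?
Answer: 99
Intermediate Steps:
R = 151 (R = -4 + 155 = 151)
s(K, c) = 2*c*(6 + K) (s(K, c) = (6 + K)*(2*c) = 2*c*(6 + K))
M(r) = r/5
H(Z, p) = 1
(R - 52)*H(4, M(s(-2, -5))) = (151 - 52)*1 = 99*1 = 99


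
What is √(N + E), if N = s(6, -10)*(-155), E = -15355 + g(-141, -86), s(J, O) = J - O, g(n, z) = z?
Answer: I*√17921 ≈ 133.87*I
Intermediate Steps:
E = -15441 (E = -15355 - 86 = -15441)
N = -2480 (N = (6 - 1*(-10))*(-155) = (6 + 10)*(-155) = 16*(-155) = -2480)
√(N + E) = √(-2480 - 15441) = √(-17921) = I*√17921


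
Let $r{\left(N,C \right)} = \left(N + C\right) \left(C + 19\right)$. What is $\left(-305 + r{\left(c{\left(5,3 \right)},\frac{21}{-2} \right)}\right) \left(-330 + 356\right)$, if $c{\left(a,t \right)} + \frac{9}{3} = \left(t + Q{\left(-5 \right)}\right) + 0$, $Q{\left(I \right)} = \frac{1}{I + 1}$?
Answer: $- \frac{41223}{4} \approx -10306.0$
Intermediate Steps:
$Q{\left(I \right)} = \frac{1}{1 + I}$
$c{\left(a,t \right)} = - \frac{13}{4} + t$ ($c{\left(a,t \right)} = -3 + \left(\left(t + \frac{1}{1 - 5}\right) + 0\right) = -3 + \left(\left(t + \frac{1}{-4}\right) + 0\right) = -3 + \left(\left(t - \frac{1}{4}\right) + 0\right) = -3 + \left(\left(- \frac{1}{4} + t\right) + 0\right) = -3 + \left(- \frac{1}{4} + t\right) = - \frac{13}{4} + t$)
$r{\left(N,C \right)} = \left(19 + C\right) \left(C + N\right)$ ($r{\left(N,C \right)} = \left(C + N\right) \left(19 + C\right) = \left(19 + C\right) \left(C + N\right)$)
$\left(-305 + r{\left(c{\left(5,3 \right)},\frac{21}{-2} \right)}\right) \left(-330 + 356\right) = \left(-305 + \left(\left(\frac{21}{-2}\right)^{2} + 19 \frac{21}{-2} + 19 \left(- \frac{13}{4} + 3\right) + \frac{21}{-2} \left(- \frac{13}{4} + 3\right)\right)\right) \left(-330 + 356\right) = \left(-305 + \left(\left(21 \left(- \frac{1}{2}\right)\right)^{2} + 19 \cdot 21 \left(- \frac{1}{2}\right) + 19 \left(- \frac{1}{4}\right) + 21 \left(- \frac{1}{2}\right) \left(- \frac{1}{4}\right)\right)\right) 26 = \left(-305 + \left(\left(- \frac{21}{2}\right)^{2} + 19 \left(- \frac{21}{2}\right) - \frac{19}{4} - - \frac{21}{8}\right)\right) 26 = \left(-305 + \left(\frac{441}{4} - \frac{399}{2} - \frac{19}{4} + \frac{21}{8}\right)\right) 26 = \left(-305 - \frac{731}{8}\right) 26 = \left(- \frac{3171}{8}\right) 26 = - \frac{41223}{4}$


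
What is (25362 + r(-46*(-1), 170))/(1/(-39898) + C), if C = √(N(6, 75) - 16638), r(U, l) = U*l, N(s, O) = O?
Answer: -1323895436/26365818241453 - 52820780105528*I*√16563/26365818241453 ≈ -5.0213e-5 - 257.83*I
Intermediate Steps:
C = I*√16563 (C = √(75 - 16638) = √(-16563) = I*√16563 ≈ 128.7*I)
(25362 + r(-46*(-1), 170))/(1/(-39898) + C) = (25362 - 46*(-1)*170)/(1/(-39898) + I*√16563) = (25362 + 46*170)/(-1/39898 + I*√16563) = (25362 + 7820)/(-1/39898 + I*√16563) = 33182/(-1/39898 + I*√16563)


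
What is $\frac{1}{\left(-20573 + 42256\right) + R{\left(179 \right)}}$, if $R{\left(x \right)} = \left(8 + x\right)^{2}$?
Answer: $\frac{1}{56652} \approx 1.7652 \cdot 10^{-5}$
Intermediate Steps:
$\frac{1}{\left(-20573 + 42256\right) + R{\left(179 \right)}} = \frac{1}{\left(-20573 + 42256\right) + \left(8 + 179\right)^{2}} = \frac{1}{21683 + 187^{2}} = \frac{1}{21683 + 34969} = \frac{1}{56652}$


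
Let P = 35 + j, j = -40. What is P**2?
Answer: 25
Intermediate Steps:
P = -5 (P = 35 - 40 = -5)
P**2 = (-5)**2 = 25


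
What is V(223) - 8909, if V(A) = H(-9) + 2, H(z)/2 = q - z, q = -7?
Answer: -8903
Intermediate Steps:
H(z) = -14 - 2*z (H(z) = 2*(-7 - z) = -14 - 2*z)
V(A) = 6 (V(A) = (-14 - 2*(-9)) + 2 = (-14 + 18) + 2 = 4 + 2 = 6)
V(223) - 8909 = 6 - 8909 = -8903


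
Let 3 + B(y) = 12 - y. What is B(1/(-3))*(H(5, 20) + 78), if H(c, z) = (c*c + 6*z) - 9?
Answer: 5992/3 ≈ 1997.3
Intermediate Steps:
H(c, z) = -9 + c² + 6*z (H(c, z) = (c² + 6*z) - 9 = -9 + c² + 6*z)
B(y) = 9 - y (B(y) = -3 + (12 - y) = 9 - y)
B(1/(-3))*(H(5, 20) + 78) = (9 - 1/(-3))*((-9 + 5² + 6*20) + 78) = (9 - 1*(-⅓))*((-9 + 25 + 120) + 78) = (9 + ⅓)*(136 + 78) = (28/3)*214 = 5992/3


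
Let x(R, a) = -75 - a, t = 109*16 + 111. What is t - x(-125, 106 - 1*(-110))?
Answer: 2146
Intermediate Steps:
t = 1855 (t = 1744 + 111 = 1855)
t - x(-125, 106 - 1*(-110)) = 1855 - (-75 - (106 - 1*(-110))) = 1855 - (-75 - (106 + 110)) = 1855 - (-75 - 1*216) = 1855 - (-75 - 216) = 1855 - 1*(-291) = 1855 + 291 = 2146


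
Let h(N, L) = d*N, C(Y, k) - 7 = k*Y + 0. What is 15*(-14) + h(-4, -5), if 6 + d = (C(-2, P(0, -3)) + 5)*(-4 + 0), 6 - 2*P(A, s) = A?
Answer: -90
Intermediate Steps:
P(A, s) = 3 - A/2
C(Y, k) = 7 + Y*k (C(Y, k) = 7 + (k*Y + 0) = 7 + (Y*k + 0) = 7 + Y*k)
d = -30 (d = -6 + ((7 - 2*(3 - ½*0)) + 5)*(-4 + 0) = -6 + ((7 - 2*(3 + 0)) + 5)*(-4) = -6 + ((7 - 2*3) + 5)*(-4) = -6 + ((7 - 6) + 5)*(-4) = -6 + (1 + 5)*(-4) = -6 + 6*(-4) = -6 - 24 = -30)
h(N, L) = -30*N
15*(-14) + h(-4, -5) = 15*(-14) - 30*(-4) = -210 + 120 = -90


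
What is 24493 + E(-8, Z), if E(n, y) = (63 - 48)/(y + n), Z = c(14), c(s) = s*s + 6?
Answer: 4751657/194 ≈ 24493.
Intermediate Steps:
c(s) = 6 + s² (c(s) = s² + 6 = 6 + s²)
Z = 202 (Z = 6 + 14² = 6 + 196 = 202)
E(n, y) = 15/(n + y)
24493 + E(-8, Z) = 24493 + 15/(-8 + 202) = 24493 + 15/194 = 4751657/194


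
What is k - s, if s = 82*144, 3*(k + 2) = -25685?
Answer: -61115/3 ≈ -20372.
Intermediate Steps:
k = -25691/3 (k = -2 + (⅓)*(-25685) = -2 - 25685/3 = -25691/3 ≈ -8563.7)
s = 11808
k - s = -25691/3 - 1*11808 = -25691/3 - 11808 = -61115/3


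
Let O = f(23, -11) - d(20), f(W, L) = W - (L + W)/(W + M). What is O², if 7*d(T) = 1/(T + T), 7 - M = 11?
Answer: 14156478361/28302400 ≈ 500.19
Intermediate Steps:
M = -4 (M = 7 - 1*11 = 7 - 11 = -4)
d(T) = 1/(14*T) (d(T) = 1/(7*(T + T)) = 1/(7*((2*T))) = (1/(2*T))/7 = 1/(14*T))
f(W, L) = W - (L + W)/(-4 + W) (f(W, L) = W - (L + W)/(W - 4) = W - (L + W)/(-4 + W))
O = 118981/5320 (O = (23² - 1*(-11) - 5*23)/(-4 + 23) - 1/(14*20) = (529 + 11 - 115)/19 - 1/(14*20) = (1/19)*425 - 1*1/280 = 425/19 - 1/280 = 118981/5320 ≈ 22.365)
O² = (118981/5320)² = 14156478361/28302400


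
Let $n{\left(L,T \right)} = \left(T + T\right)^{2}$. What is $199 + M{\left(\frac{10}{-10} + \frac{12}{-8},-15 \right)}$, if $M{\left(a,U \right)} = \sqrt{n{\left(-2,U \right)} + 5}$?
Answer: $199 + \sqrt{905} \approx 229.08$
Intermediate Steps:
$n{\left(L,T \right)} = 4 T^{2}$ ($n{\left(L,T \right)} = \left(2 T\right)^{2} = 4 T^{2}$)
$M{\left(a,U \right)} = \sqrt{5 + 4 U^{2}}$ ($M{\left(a,U \right)} = \sqrt{4 U^{2} + 5} = \sqrt{5 + 4 U^{2}}$)
$199 + M{\left(\frac{10}{-10} + \frac{12}{-8},-15 \right)} = 199 + \sqrt{5 + 4 \left(-15\right)^{2}} = 199 + \sqrt{5 + 4 \cdot 225} = 199 + \sqrt{5 + 900} = 199 + \sqrt{905}$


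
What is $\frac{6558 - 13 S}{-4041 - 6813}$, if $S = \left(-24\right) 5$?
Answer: $- \frac{451}{603} \approx -0.74793$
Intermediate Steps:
$S = -120$
$\frac{6558 - 13 S}{-4041 - 6813} = \frac{6558 - -1560}{-4041 - 6813} = \frac{6558 + 1560}{-10854} = 8118 \left(- \frac{1}{10854}\right) = - \frac{451}{603}$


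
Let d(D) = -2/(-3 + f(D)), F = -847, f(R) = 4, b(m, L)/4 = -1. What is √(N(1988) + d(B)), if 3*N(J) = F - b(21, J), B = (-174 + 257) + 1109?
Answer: I*√283 ≈ 16.823*I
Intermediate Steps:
b(m, L) = -4 (b(m, L) = 4*(-1) = -4)
B = 1192 (B = 83 + 1109 = 1192)
N(J) = -281 (N(J) = (-847 - 1*(-4))/3 = (-847 + 4)/3 = (⅓)*(-843) = -281)
d(D) = -2 (d(D) = -2/(-3 + 4) = -2/1 = -2*1 = -2)
√(N(1988) + d(B)) = √(-281 - 2) = √(-283) = I*√283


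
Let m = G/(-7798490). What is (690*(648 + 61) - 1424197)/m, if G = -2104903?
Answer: -7291486769630/2104903 ≈ -3.4640e+6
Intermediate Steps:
m = 2104903/7798490 (m = -2104903/(-7798490) = -2104903*(-1/7798490) = 2104903/7798490 ≈ 0.26991)
(690*(648 + 61) - 1424197)/m = (690*(648 + 61) - 1424197)/(2104903/7798490) = (690*709 - 1424197)*(7798490/2104903) = (489210 - 1424197)*(7798490/2104903) = -934987*7798490/2104903 = -7291486769630/2104903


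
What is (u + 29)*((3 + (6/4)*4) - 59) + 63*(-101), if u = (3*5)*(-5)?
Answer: -4063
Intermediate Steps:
u = -75 (u = 15*(-5) = -75)
(u + 29)*((3 + (6/4)*4) - 59) + 63*(-101) = (-75 + 29)*((3 + (6/4)*4) - 59) + 63*(-101) = -46*((3 + (6*(¼))*4) - 59) - 6363 = -46*((3 + (3/2)*4) - 59) - 6363 = -46*((3 + 6) - 59) - 6363 = -46*(9 - 59) - 6363 = -46*(-50) - 6363 = 2300 - 6363 = -4063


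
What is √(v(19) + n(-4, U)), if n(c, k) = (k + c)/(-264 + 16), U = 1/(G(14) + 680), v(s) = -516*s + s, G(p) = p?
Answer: I*√18116005100765/43028 ≈ 98.919*I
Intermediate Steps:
v(s) = -515*s
U = 1/694 (U = 1/(14 + 680) = 1/694 ≈ 0.0014409)
n(c, k) = -c/248 - k/248 (n(c, k) = (c + k)/(-248) = (c + k)*(-1/248) = -c/248 - k/248)
√(v(19) + n(-4, U)) = √(-515*19 + (-1/248*(-4) - 1/248*1/694)) = √(-9785 + (1/62 - 1/172112)) = √(-9785 + 2775/172112) = √(-1684113145/172112) = I*√18116005100765/43028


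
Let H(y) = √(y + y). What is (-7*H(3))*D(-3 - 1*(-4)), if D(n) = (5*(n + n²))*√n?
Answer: -70*√6 ≈ -171.46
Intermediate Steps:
H(y) = √2*√y (H(y) = √(2*y) = √2*√y)
D(n) = √n*(5*n + 5*n²) (D(n) = (5*n + 5*n²)*√n = √n*(5*n + 5*n²))
(-7*H(3))*D(-3 - 1*(-4)) = (-7*√2*√3)*(5*(-3 - 1*(-4))^(3/2)*(1 + (-3 - 1*(-4)))) = (-7*√6)*(5*(-3 + 4)^(3/2)*(1 + (-3 + 4))) = (-7*√6)*(5*1^(3/2)*(1 + 1)) = (-7*√6)*(5*1*2) = -7*√6*10 = -70*√6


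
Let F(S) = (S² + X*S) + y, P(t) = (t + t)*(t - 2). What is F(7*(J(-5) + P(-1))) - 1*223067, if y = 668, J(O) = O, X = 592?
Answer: -218206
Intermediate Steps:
P(t) = 2*t*(-2 + t) (P(t) = (2*t)*(-2 + t) = 2*t*(-2 + t))
F(S) = 668 + S² + 592*S (F(S) = (S² + 592*S) + 668 = 668 + S² + 592*S)
F(7*(J(-5) + P(-1))) - 1*223067 = (668 + (7*(-5 + 2*(-1)*(-2 - 1)))² + 592*(7*(-5 + 2*(-1)*(-2 - 1)))) - 1*223067 = (668 + (7*(-5 + 2*(-1)*(-3)))² + 592*(7*(-5 + 2*(-1)*(-3)))) - 223067 = (668 + (7*(-5 + 6))² + 592*(7*(-5 + 6))) - 223067 = (668 + (7*1)² + 592*(7*1)) - 223067 = (668 + 7² + 592*7) - 223067 = (668 + 49 + 4144) - 223067 = 4861 - 223067 = -218206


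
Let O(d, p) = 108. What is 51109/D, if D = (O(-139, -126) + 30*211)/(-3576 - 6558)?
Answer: -86323101/1073 ≈ -80450.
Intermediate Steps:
D = -1073/1689 (D = (108 + 30*211)/(-3576 - 6558) = (108 + 6330)/(-10134) = 6438*(-1/10134) = -1073/1689 ≈ -0.63529)
51109/D = 51109/(-1073/1689) = 51109*(-1689/1073) = -86323101/1073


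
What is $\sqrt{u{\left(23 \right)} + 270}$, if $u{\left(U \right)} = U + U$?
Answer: $2 \sqrt{79} \approx 17.776$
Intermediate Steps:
$u{\left(U \right)} = 2 U$
$\sqrt{u{\left(23 \right)} + 270} = \sqrt{2 \cdot 23 + 270} = \sqrt{46 + 270} = \sqrt{316} = 2 \sqrt{79}$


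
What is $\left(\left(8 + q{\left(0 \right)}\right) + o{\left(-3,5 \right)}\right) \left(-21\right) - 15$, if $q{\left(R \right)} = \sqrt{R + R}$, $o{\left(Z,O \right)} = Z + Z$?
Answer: $-57$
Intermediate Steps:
$o{\left(Z,O \right)} = 2 Z$
$q{\left(R \right)} = \sqrt{2} \sqrt{R}$ ($q{\left(R \right)} = \sqrt{2 R} = \sqrt{2} \sqrt{R}$)
$\left(\left(8 + q{\left(0 \right)}\right) + o{\left(-3,5 \right)}\right) \left(-21\right) - 15 = \left(\left(8 + \sqrt{2} \sqrt{0}\right) + 2 \left(-3\right)\right) \left(-21\right) - 15 = \left(\left(8 + \sqrt{2} \cdot 0\right) - 6\right) \left(-21\right) - 15 = \left(\left(8 + 0\right) - 6\right) \left(-21\right) - 15 = \left(8 - 6\right) \left(-21\right) - 15 = 2 \left(-21\right) - 15 = -42 - 15 = -57$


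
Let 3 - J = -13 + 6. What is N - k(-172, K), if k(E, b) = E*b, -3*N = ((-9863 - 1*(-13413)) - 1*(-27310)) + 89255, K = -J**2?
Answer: -171715/3 ≈ -57238.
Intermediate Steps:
J = 10 (J = 3 - (-13 + 6) = 3 - 1*(-7) = 3 + 7 = 10)
K = -100 (K = -1*10**2 = -1*100 = -100)
N = -120115/3 (N = -(((-9863 - 1*(-13413)) - 1*(-27310)) + 89255)/3 = -(((-9863 + 13413) + 27310) + 89255)/3 = -((3550 + 27310) + 89255)/3 = -(30860 + 89255)/3 = -1/3*120115 = -120115/3 ≈ -40038.)
N - k(-172, K) = -120115/3 - (-172)*(-100) = -120115/3 - 1*17200 = -120115/3 - 17200 = -171715/3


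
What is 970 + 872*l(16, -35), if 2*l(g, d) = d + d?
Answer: -29550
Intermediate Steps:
l(g, d) = d (l(g, d) = (d + d)/2 = (2*d)/2 = d)
970 + 872*l(16, -35) = 970 + 872*(-35) = 970 - 30520 = -29550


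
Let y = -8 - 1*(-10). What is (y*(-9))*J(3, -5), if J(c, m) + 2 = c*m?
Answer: 306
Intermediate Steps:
y = 2 (y = -8 + 10 = 2)
J(c, m) = -2 + c*m
(y*(-9))*J(3, -5) = (2*(-9))*(-2 + 3*(-5)) = -18*(-2 - 15) = -18*(-17) = 306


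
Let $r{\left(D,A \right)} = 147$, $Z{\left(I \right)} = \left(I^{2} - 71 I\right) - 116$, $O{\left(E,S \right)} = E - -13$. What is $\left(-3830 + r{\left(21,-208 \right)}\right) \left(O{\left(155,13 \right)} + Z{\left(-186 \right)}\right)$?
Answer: $-176246282$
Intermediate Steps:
$O{\left(E,S \right)} = 13 + E$ ($O{\left(E,S \right)} = E + 13 = 13 + E$)
$Z{\left(I \right)} = -116 + I^{2} - 71 I$
$\left(-3830 + r{\left(21,-208 \right)}\right) \left(O{\left(155,13 \right)} + Z{\left(-186 \right)}\right) = \left(-3830 + 147\right) \left(\left(13 + 155\right) - \left(-13090 - 34596\right)\right) = - 3683 \left(168 + \left(-116 + 34596 + 13206\right)\right) = - 3683 \left(168 + 47686\right) = \left(-3683\right) 47854 = -176246282$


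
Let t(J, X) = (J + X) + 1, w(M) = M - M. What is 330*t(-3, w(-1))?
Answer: -660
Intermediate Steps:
w(M) = 0
t(J, X) = 1 + J + X
330*t(-3, w(-1)) = 330*(1 - 3 + 0) = 330*(-2) = -660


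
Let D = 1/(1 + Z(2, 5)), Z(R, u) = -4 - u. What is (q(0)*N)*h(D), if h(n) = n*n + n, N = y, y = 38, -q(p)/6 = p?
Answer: 0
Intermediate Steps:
q(p) = -6*p
N = 38
D = -1/8 (D = 1/(1 + (-4 - 1*5)) = 1/(1 + (-4 - 5)) = 1/(1 - 9) = 1/(-8) = -1/8 ≈ -0.12500)
h(n) = n + n**2 (h(n) = n**2 + n = n + n**2)
(q(0)*N)*h(D) = (-6*0*38)*(-(1 - 1/8)/8) = (0*38)*(-1/8*7/8) = 0*(-7/64) = 0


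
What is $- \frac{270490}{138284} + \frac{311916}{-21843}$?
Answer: $- \frac{8173550869}{503422902} \approx -16.236$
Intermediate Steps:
$- \frac{270490}{138284} + \frac{311916}{-21843} = \left(-270490\right) \frac{1}{138284} + 311916 \left(- \frac{1}{21843}\right) = - \frac{135245}{69142} - \frac{103972}{7281} = - \frac{8173550869}{503422902}$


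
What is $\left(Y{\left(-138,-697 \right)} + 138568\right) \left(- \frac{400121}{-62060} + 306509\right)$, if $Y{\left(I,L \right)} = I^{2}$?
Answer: $\frac{749537604289383}{15515} \approx 4.8311 \cdot 10^{10}$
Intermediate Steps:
$\left(Y{\left(-138,-697 \right)} + 138568\right) \left(- \frac{400121}{-62060} + 306509\right) = \left(\left(-138\right)^{2} + 138568\right) \left(- \frac{400121}{-62060} + 306509\right) = \left(19044 + 138568\right) \left(\left(-400121\right) \left(- \frac{1}{62060}\right) + 306509\right) = 157612 \left(\frac{400121}{62060} + 306509\right) = 157612 \cdot \frac{19022348661}{62060} = \frac{749537604289383}{15515}$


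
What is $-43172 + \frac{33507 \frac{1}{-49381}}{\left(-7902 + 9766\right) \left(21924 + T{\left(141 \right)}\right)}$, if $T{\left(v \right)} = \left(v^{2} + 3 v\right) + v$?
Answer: $- \frac{56122229575327873}{1299968256632} \approx -43172.0$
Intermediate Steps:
$T{\left(v \right)} = v^{2} + 4 v$
$-43172 + \frac{33507 \frac{1}{-49381}}{\left(-7902 + 9766\right) \left(21924 + T{\left(141 \right)}\right)} = -43172 + \frac{33507 \frac{1}{-49381}}{\left(-7902 + 9766\right) \left(21924 + 141 \left(4 + 141\right)\right)} = -43172 + \frac{33507 \left(- \frac{1}{49381}\right)}{1864 \left(21924 + 141 \cdot 145\right)} = -43172 - \frac{33507}{49381 \cdot 1864 \left(21924 + 20445\right)} = -43172 - \frac{33507}{49381 \cdot 1864 \cdot 42369} = -43172 - \frac{33507}{49381 \cdot 78975816} = -43172 - \frac{11169}{1299968256632} = - \frac{56122229575327873}{1299968256632}$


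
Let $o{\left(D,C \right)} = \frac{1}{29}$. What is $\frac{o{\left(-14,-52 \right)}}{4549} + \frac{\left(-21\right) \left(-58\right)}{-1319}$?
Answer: $- \frac{160678459}{174003799} \approx -0.92342$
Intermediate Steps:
$o{\left(D,C \right)} = \frac{1}{29}$
$\frac{o{\left(-14,-52 \right)}}{4549} + \frac{\left(-21\right) \left(-58\right)}{-1319} = \frac{1}{29 \cdot 4549} + \frac{\left(-21\right) \left(-58\right)}{-1319} = \frac{1}{29} \cdot \frac{1}{4549} + 1218 \left(- \frac{1}{1319}\right) = \frac{1}{131921} - \frac{1218}{1319} = - \frac{160678459}{174003799}$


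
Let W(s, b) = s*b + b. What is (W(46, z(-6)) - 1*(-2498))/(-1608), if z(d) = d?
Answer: -277/201 ≈ -1.3781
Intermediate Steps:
W(s, b) = b + b*s (W(s, b) = b*s + b = b + b*s)
(W(46, z(-6)) - 1*(-2498))/(-1608) = (-6*(1 + 46) - 1*(-2498))/(-1608) = (-6*47 + 2498)*(-1/1608) = (-282 + 2498)*(-1/1608) = 2216*(-1/1608) = -277/201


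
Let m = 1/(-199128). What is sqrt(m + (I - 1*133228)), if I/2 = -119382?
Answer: I*sqrt(3687553011841014)/99564 ≈ 609.91*I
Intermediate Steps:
I = -238764 (I = 2*(-119382) = -238764)
m = -1/199128 ≈ -5.0219e-6
sqrt(m + (I - 1*133228)) = sqrt(-1/199128 + (-238764 - 1*133228)) = sqrt(-1/199128 + (-238764 - 133228)) = sqrt(-1/199128 - 371992) = sqrt(-74074022977/199128) = I*sqrt(3687553011841014)/99564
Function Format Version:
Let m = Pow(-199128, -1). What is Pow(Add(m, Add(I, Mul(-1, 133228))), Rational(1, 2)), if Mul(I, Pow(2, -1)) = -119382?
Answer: Mul(Rational(1, 99564), I, Pow(3687553011841014, Rational(1, 2))) ≈ Mul(609.91, I)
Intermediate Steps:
I = -238764 (I = Mul(2, -119382) = -238764)
m = Rational(-1, 199128) ≈ -5.0219e-6
Pow(Add(m, Add(I, Mul(-1, 133228))), Rational(1, 2)) = Pow(Add(Rational(-1, 199128), Add(-238764, Mul(-1, 133228))), Rational(1, 2)) = Pow(Add(Rational(-1, 199128), Add(-238764, -133228)), Rational(1, 2)) = Pow(Add(Rational(-1, 199128), -371992), Rational(1, 2)) = Pow(Rational(-74074022977, 199128), Rational(1, 2)) = Mul(Rational(1, 99564), I, Pow(3687553011841014, Rational(1, 2)))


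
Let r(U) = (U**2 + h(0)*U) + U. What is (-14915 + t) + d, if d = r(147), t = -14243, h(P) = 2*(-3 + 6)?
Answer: -6520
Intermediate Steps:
h(P) = 6 (h(P) = 2*3 = 6)
r(U) = U**2 + 7*U (r(U) = (U**2 + 6*U) + U = U**2 + 7*U)
d = 22638 (d = 147*(7 + 147) = 147*154 = 22638)
(-14915 + t) + d = (-14915 - 14243) + 22638 = -29158 + 22638 = -6520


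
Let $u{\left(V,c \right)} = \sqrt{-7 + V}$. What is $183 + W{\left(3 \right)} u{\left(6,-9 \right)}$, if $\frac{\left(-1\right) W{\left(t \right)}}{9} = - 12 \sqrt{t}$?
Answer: $183 + 108 i \sqrt{3} \approx 183.0 + 187.06 i$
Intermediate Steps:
$W{\left(t \right)} = 108 \sqrt{t}$ ($W{\left(t \right)} = - 9 \left(- 12 \sqrt{t}\right) = 108 \sqrt{t}$)
$183 + W{\left(3 \right)} u{\left(6,-9 \right)} = 183 + 108 \sqrt{3} \sqrt{-7 + 6} = 183 + 108 \sqrt{3} \sqrt{-1} = 183 + 108 \sqrt{3} i = 183 + 108 i \sqrt{3}$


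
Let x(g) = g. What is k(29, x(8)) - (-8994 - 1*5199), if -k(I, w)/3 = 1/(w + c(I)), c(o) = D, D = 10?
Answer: 85157/6 ≈ 14193.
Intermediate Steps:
c(o) = 10
k(I, w) = -3/(10 + w) (k(I, w) = -3/(w + 10) = -3/(10 + w))
k(29, x(8)) - (-8994 - 1*5199) = -3/(10 + 8) - (-8994 - 1*5199) = -3/18 - (-8994 - 5199) = -3*1/18 - 1*(-14193) = -⅙ + 14193 = 85157/6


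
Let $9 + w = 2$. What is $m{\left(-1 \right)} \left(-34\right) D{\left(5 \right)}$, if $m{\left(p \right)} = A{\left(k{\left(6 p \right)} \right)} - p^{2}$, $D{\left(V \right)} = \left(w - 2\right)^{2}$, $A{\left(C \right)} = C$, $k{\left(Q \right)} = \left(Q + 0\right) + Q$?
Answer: $35802$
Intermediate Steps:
$w = -7$ ($w = -9 + 2 = -7$)
$k{\left(Q \right)} = 2 Q$ ($k{\left(Q \right)} = Q + Q = 2 Q$)
$D{\left(V \right)} = 81$ ($D{\left(V \right)} = \left(-7 - 2\right)^{2} = \left(-9\right)^{2} = 81$)
$m{\left(p \right)} = - p^{2} + 12 p$ ($m{\left(p \right)} = 2 \cdot 6 p - p^{2} = 12 p - p^{2} = - p^{2} + 12 p$)
$m{\left(-1 \right)} \left(-34\right) D{\left(5 \right)} = - (12 - -1) \left(-34\right) 81 = - (12 + 1) \left(-34\right) 81 = \left(-1\right) 13 \left(-34\right) 81 = \left(-13\right) \left(-34\right) 81 = 442 \cdot 81 = 35802$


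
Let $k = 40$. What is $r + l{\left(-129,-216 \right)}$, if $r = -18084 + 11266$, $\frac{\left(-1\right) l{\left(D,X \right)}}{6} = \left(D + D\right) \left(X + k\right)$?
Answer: $-279266$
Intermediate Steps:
$l{\left(D,X \right)} = - 12 D \left(40 + X\right)$ ($l{\left(D,X \right)} = - 6 \left(D + D\right) \left(X + 40\right) = - 6 \cdot 2 D \left(40 + X\right) = - 12 D \left(40 + X\right)$)
$r = -6818$
$r + l{\left(-129,-216 \right)} = -6818 - - 1548 \left(40 - 216\right) = -6818 - \left(-1548\right) \left(-176\right) = -6818 - 272448 = -279266$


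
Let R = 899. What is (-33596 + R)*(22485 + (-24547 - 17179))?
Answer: 629122977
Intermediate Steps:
(-33596 + R)*(22485 + (-24547 - 17179)) = (-33596 + 899)*(22485 + (-24547 - 17179)) = -32697*(22485 - 41726) = -32697*(-19241) = 629122977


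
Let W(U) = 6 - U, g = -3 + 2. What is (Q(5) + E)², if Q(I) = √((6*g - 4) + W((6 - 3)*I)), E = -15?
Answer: (15 - I*√19)² ≈ 206.0 - 130.77*I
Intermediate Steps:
g = -1
Q(I) = √(-4 - 3*I) (Q(I) = √((6*(-1) - 4) + (6 - (6 - 3)*I)) = √((-6 - 4) + (6 - 3*I)) = √(-10 + (6 - 3*I)) = √(-4 - 3*I))
(Q(5) + E)² = (√(-4 - 3*5) - 15)² = (√(-4 - 15) - 15)² = (√(-19) - 15)² = (I*√19 - 15)² = (-15 + I*√19)²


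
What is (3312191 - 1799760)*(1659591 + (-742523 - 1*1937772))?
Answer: -1543744371424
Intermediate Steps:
(3312191 - 1799760)*(1659591 + (-742523 - 1*1937772)) = 1512431*(1659591 + (-742523 - 1937772)) = 1512431*(1659591 - 2680295) = 1512431*(-1020704) = -1543744371424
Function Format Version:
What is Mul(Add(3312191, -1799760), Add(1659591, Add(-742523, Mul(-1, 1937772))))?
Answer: -1543744371424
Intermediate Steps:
Mul(Add(3312191, -1799760), Add(1659591, Add(-742523, Mul(-1, 1937772)))) = Mul(1512431, Add(1659591, Add(-742523, -1937772))) = Mul(1512431, Add(1659591, -2680295)) = Mul(1512431, -1020704) = -1543744371424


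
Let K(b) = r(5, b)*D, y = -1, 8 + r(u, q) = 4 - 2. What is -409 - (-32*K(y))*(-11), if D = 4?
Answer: 8039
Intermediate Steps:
r(u, q) = -6 (r(u, q) = -8 + (4 - 2) = -8 + 2 = -6)
K(b) = -24 (K(b) = -6*4 = -24)
-409 - (-32*K(y))*(-11) = -409 - (-32*(-24))*(-11) = -409 - 768*(-11) = -409 - 1*(-8448) = -409 + 8448 = 8039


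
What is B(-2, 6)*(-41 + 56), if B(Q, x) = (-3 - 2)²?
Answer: 375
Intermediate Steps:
B(Q, x) = 25 (B(Q, x) = (-5)² = 25)
B(-2, 6)*(-41 + 56) = 25*(-41 + 56) = 25*15 = 375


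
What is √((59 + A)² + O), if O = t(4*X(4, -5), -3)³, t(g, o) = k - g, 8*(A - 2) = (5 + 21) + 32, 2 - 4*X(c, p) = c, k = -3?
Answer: √74513/4 ≈ 68.243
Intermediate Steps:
X(c, p) = ½ - c/4
A = 37/4 (A = 2 + ((5 + 21) + 32)/8 = 2 + (26 + 32)/8 = 2 + (⅛)*58 = 2 + 29/4 = 37/4 ≈ 9.2500)
t(g, o) = -3 - g
O = -1 (O = (-3 - 4*(½ - ¼*4))³ = (-3 - 4*(½ - 1))³ = (-3 - 4*(-1)/2)³ = (-3 - 1*(-2))³ = (-3 + 2)³ = (-1)³ = -1)
√((59 + A)² + O) = √((59 + 37/4)² - 1) = √((273/4)² - 1) = √(74529/16 - 1) = √(74513/16) = √74513/4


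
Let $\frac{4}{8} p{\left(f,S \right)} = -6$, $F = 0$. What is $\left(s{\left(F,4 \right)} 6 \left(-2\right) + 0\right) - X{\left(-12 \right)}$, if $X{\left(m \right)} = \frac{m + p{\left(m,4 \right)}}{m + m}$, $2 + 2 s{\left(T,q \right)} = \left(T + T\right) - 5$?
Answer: $41$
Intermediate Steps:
$p{\left(f,S \right)} = -12$ ($p{\left(f,S \right)} = 2 \left(-6\right) = -12$)
$s{\left(T,q \right)} = - \frac{7}{2} + T$ ($s{\left(T,q \right)} = -1 + \frac{\left(T + T\right) - 5}{2} = -1 + \frac{2 T - 5}{2} = -1 + \frac{-5 + 2 T}{2} = -1 + \left(- \frac{5}{2} + T\right) = - \frac{7}{2} + T$)
$X{\left(m \right)} = \frac{-12 + m}{2 m}$ ($X{\left(m \right)} = \frac{m - 12}{m + m} = \frac{-12 + m}{2 m}$)
$\left(s{\left(F,4 \right)} 6 \left(-2\right) + 0\right) - X{\left(-12 \right)} = \left(\left(- \frac{7}{2} + 0\right) 6 \left(-2\right) + 0\right) - \frac{-12 - 12}{2 \left(-12\right)} = \left(\left(- \frac{7}{2}\right) \left(-12\right) + 0\right) - \frac{1}{2} \left(- \frac{1}{12}\right) \left(-24\right) = \left(42 + 0\right) - 1 = 42 - 1 = 41$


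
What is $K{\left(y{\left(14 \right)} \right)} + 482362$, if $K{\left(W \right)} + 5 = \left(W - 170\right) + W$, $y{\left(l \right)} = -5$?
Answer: $482177$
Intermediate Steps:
$K{\left(W \right)} = -175 + 2 W$ ($K{\left(W \right)} = -5 + \left(\left(W - 170\right) + W\right) = -5 + \left(\left(-170 + W\right) + W\right) = -5 + \left(-170 + 2 W\right) = -175 + 2 W$)
$K{\left(y{\left(14 \right)} \right)} + 482362 = \left(-175 + 2 \left(-5\right)\right) + 482362 = \left(-175 - 10\right) + 482362 = -185 + 482362 = 482177$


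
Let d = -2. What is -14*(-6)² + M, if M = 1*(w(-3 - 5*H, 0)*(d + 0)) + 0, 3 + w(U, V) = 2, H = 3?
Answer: -502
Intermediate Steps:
w(U, V) = -1 (w(U, V) = -3 + 2 = -1)
M = 2 (M = 1*(-(-2 + 0)) + 0 = 1*(-1*(-2)) + 0 = 1*2 + 0 = 2 + 0 = 2)
-14*(-6)² + M = -14*(-6)² + 2 = -14*36 + 2 = -504 + 2 = -502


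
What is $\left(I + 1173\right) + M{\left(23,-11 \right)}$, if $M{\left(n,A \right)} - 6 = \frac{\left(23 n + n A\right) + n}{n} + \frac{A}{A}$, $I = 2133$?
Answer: $3326$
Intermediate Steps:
$M{\left(n,A \right)} = 7 + \frac{24 n + A n}{n}$ ($M{\left(n,A \right)} = 6 + \left(\frac{\left(23 n + n A\right) + n}{n} + \frac{A}{A}\right) = 6 + \left(\frac{\left(23 n + A n\right) + n}{n} + 1\right) = 6 + \left(\frac{24 n + A n}{n} + 1\right) = 6 + \left(1 + \frac{24 n + A n}{n}\right) = 7 + \frac{24 n + A n}{n}$)
$\left(I + 1173\right) + M{\left(23,-11 \right)} = \left(2133 + 1173\right) + \left(31 - 11\right) = 3306 + 20 = 3326$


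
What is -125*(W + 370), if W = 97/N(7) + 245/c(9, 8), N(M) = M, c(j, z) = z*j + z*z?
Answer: -45893375/952 ≈ -48207.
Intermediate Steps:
c(j, z) = z² + j*z (c(j, z) = j*z + z² = z² + j*z)
W = 14907/952 (W = 97/7 + 245/((8*(9 + 8))) = 97*(⅐) + 245/((8*17)) = 97/7 + 245/136 = 14907/952 ≈ 15.659)
-125*(W + 370) = -125*(14907/952 + 370) = -125*367147/952 = -45893375/952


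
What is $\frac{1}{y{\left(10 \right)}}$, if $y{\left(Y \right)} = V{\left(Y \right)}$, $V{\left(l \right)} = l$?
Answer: $\frac{1}{10} \approx 0.1$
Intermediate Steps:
$y{\left(Y \right)} = Y$
$\frac{1}{y{\left(10 \right)}} = \frac{1}{10}$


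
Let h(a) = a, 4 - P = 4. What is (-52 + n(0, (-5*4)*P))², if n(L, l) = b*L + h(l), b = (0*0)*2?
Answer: 2704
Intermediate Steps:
P = 0 (P = 4 - 1*4 = 4 - 4 = 0)
b = 0 (b = 0*2 = 0)
n(L, l) = l (n(L, l) = 0*L + l = 0 + l = l)
(-52 + n(0, (-5*4)*P))² = (-52 - 5*4*0)² = (-52 - 20*0)² = (-52 + 0)² = (-52)² = 2704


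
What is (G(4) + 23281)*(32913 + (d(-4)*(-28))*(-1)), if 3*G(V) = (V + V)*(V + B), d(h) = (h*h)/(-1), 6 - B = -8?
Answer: 757375985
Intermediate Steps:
B = 14 (B = 6 - 1*(-8) = 6 + 8 = 14)
d(h) = -h² (d(h) = h²*(-1) = -h²)
G(V) = 2*V*(14 + V)/3 (G(V) = ((V + V)*(V + 14))/3 = ((2*V)*(14 + V))/3 = (2*V*(14 + V))/3 = 2*V*(14 + V)/3)
(G(4) + 23281)*(32913 + (d(-4)*(-28))*(-1)) = ((⅔)*4*(14 + 4) + 23281)*(32913 + (-1*(-4)²*(-28))*(-1)) = ((⅔)*4*18 + 23281)*(32913 + (-1*16*(-28))*(-1)) = (48 + 23281)*(32913 - 16*(-28)*(-1)) = 23329*(32913 + 448*(-1)) = 23329*(32913 - 448) = 23329*32465 = 757375985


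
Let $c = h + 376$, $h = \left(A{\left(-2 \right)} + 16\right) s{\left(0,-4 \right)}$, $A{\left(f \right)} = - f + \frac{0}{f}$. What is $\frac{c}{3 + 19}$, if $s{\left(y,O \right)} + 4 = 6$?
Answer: $\frac{206}{11} \approx 18.727$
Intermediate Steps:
$s{\left(y,O \right)} = 2$ ($s{\left(y,O \right)} = -4 + 6 = 2$)
$A{\left(f \right)} = - f$ ($A{\left(f \right)} = - f + 0 = - f$)
$h = 36$ ($h = \left(\left(-1\right) \left(-2\right) + 16\right) 2 = \left(2 + 16\right) 2 = 18 \cdot 2 = 36$)
$c = 412$ ($c = 36 + 376 = 412$)
$\frac{c}{3 + 19} = \frac{1}{3 + 19} \cdot 412 = \frac{1}{22} \cdot 412 = \frac{206}{11}$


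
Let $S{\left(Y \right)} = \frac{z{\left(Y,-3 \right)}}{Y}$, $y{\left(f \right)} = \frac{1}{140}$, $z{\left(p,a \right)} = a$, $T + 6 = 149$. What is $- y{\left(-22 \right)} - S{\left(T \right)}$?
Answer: $\frac{277}{20020} \approx 0.013836$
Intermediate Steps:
$T = 143$ ($T = -6 + 149 = 143$)
$y{\left(f \right)} = \frac{1}{140}$
$S{\left(Y \right)} = - \frac{3}{Y}$
$- y{\left(-22 \right)} - S{\left(T \right)} = \left(-1\right) \frac{1}{140} - - \frac{3}{143} = - \frac{1}{140} - \left(-3\right) \frac{1}{143} = - \frac{1}{140} - - \frac{3}{143} = - \frac{1}{140} + \frac{3}{143} = \frac{277}{20020}$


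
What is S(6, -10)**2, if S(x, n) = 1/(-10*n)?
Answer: 1/10000 ≈ 0.00010000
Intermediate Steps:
S(x, n) = -1/(10*n)
S(6, -10)**2 = (-1/10/(-10))**2 = (-1/10*(-1/10))**2 = (1/100)**2 = 1/10000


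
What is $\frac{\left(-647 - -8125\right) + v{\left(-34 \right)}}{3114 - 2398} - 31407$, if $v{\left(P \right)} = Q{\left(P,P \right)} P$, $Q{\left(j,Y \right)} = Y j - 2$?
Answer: $- \frac{11259585}{358} \approx -31451.0$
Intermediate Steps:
$Q{\left(j,Y \right)} = -2 + Y j$
$v{\left(P \right)} = P \left(-2 + P^{2}\right)$ ($v{\left(P \right)} = \left(-2 + P P\right) P = \left(-2 + P^{2}\right) P = P \left(-2 + P^{2}\right)$)
$\frac{\left(-647 - -8125\right) + v{\left(-34 \right)}}{3114 - 2398} - 31407 = \frac{\left(-647 - -8125\right) - 34 \left(-2 + \left(-34\right)^{2}\right)}{3114 - 2398} - 31407 = \frac{\left(-647 + 8125\right) - 34 \left(-2 + 1156\right)}{716} - 31407 = \left(7478 - 39236\right) \frac{1}{716} - 31407 = \left(-31758\right) \frac{1}{716} - 31407 = - \frac{15879}{358} - 31407 = - \frac{11259585}{358}$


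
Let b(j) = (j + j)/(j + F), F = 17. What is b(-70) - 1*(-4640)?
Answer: 246060/53 ≈ 4642.6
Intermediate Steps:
b(j) = 2*j/(17 + j) (b(j) = (j + j)/(j + 17) = (2*j)/(17 + j) = 2*j/(17 + j))
b(-70) - 1*(-4640) = 2*(-70)/(17 - 70) - 1*(-4640) = 2*(-70)/(-53) + 4640 = 2*(-70)*(-1/53) + 4640 = 140/53 + 4640 = 246060/53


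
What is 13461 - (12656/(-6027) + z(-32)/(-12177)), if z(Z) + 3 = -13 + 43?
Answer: 127509040/9471 ≈ 13463.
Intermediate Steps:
z(Z) = 27 (z(Z) = -3 + (-13 + 43) = -3 + 30 = 27)
13461 - (12656/(-6027) + z(-32)/(-12177)) = 13461 - (12656/(-6027) + 27/(-12177)) = 13461 - (12656*(-1/6027) + 27*(-1/12177)) = 13461 - (-1808/861 - 1/451) = 13461 - 1*(-19909/9471) = 13461 + 19909/9471 = 127509040/9471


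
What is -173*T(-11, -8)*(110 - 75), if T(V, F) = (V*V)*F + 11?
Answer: 5794635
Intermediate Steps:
T(V, F) = 11 + F*V**2 (T(V, F) = V**2*F + 11 = F*V**2 + 11 = 11 + F*V**2)
-173*T(-11, -8)*(110 - 75) = -173*(11 - 8*(-11)**2)*(110 - 75) = -173*(11 - 8*121)*35 = -173*(11 - 968)*35 = -(-165561)*35 = -173*(-33495) = 5794635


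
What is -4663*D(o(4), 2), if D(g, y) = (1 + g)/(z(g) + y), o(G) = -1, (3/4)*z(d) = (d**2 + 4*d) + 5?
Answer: 0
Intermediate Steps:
z(d) = 20/3 + 4*d**2/3 + 16*d/3 (z(d) = 4*((d**2 + 4*d) + 5)/3 = 4*(5 + d**2 + 4*d)/3 = 20/3 + 4*d**2/3 + 16*d/3)
D(g, y) = (1 + g)/(20/3 + y + 4*g**2/3 + 16*g/3) (D(g, y) = (1 + g)/((20/3 + 4*g**2/3 + 16*g/3) + y) = (1 + g)/(20/3 + y + 4*g**2/3 + 16*g/3))
-4663*D(o(4), 2) = -13989*(1 - 1)/(20 + 3*2 + 4*(-1)**2 + 16*(-1)) = -13989*0/(20 + 6 + 4*1 - 16) = -13989*0/(20 + 6 + 4 - 16) = -13989*0/14 = -4663*0 = 0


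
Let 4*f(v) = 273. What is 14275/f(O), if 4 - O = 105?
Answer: 57100/273 ≈ 209.16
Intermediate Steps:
O = -101 (O = 4 - 1*105 = 4 - 105 = -101)
f(v) = 273/4 (f(v) = (¼)*273 = 273/4)
14275/f(O) = 14275/(273/4) = 14275*(4/273) = 57100/273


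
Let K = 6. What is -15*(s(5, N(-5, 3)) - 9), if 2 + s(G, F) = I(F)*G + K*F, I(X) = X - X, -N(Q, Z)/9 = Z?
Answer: 2595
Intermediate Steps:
N(Q, Z) = -9*Z
I(X) = 0
s(G, F) = -2 + 6*F (s(G, F) = -2 + (0*G + 6*F) = -2 + (0 + 6*F) = -2 + 6*F)
-15*(s(5, N(-5, 3)) - 9) = -15*((-2 + 6*(-9*3)) - 9) = -15*((-2 + 6*(-27)) - 9) = -15*((-2 - 162) - 9) = -15*(-164 - 9) = -15*(-173) = 2595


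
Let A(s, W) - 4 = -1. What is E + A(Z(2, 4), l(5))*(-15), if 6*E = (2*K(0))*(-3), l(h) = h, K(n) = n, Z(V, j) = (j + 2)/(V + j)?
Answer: -45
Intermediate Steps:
Z(V, j) = (2 + j)/(V + j)
E = 0 (E = ((2*0)*(-3))/6 = (0*(-3))/6 = (1/6)*0 = 0)
A(s, W) = 3 (A(s, W) = 4 - 1 = 3)
E + A(Z(2, 4), l(5))*(-15) = 0 + 3*(-15) = 0 - 45 = -45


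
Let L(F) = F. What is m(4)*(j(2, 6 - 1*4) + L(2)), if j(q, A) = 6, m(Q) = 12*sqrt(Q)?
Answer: 192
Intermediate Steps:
m(4)*(j(2, 6 - 1*4) + L(2)) = (12*sqrt(4))*(6 + 2) = (12*2)*8 = 24*8 = 192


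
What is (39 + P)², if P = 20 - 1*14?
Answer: 2025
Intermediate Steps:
P = 6 (P = 20 - 14 = 6)
(39 + P)² = (39 + 6)² = 45² = 2025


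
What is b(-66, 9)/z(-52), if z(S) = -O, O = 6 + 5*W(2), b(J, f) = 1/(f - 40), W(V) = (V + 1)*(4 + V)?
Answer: 1/2976 ≈ 0.00033602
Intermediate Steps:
W(V) = (1 + V)*(4 + V)
b(J, f) = 1/(-40 + f)
O = 96 (O = 6 + 5*(4 + 2² + 5*2) = 6 + 5*(4 + 4 + 10) = 6 + 5*18 = 6 + 90 = 96)
z(S) = -96 (z(S) = -1*96 = -96)
b(-66, 9)/z(-52) = 1/((-40 + 9)*(-96)) = -1/96/(-31) = -1/31*(-1/96) = 1/2976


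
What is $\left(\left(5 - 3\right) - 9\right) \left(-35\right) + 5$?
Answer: $250$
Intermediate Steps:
$\left(\left(5 - 3\right) - 9\right) \left(-35\right) + 5 = \left(2 - 9\right) \left(-35\right) + 5 = \left(-7\right) \left(-35\right) + 5 = 245 + 5 = 250$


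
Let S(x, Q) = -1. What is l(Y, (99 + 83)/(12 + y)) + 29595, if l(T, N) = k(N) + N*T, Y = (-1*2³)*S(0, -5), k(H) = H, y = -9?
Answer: 30141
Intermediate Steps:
Y = 8 (Y = -1*2³*(-1) = -1*8*(-1) = -8*(-1) = 8)
l(T, N) = N + N*T
l(Y, (99 + 83)/(12 + y)) + 29595 = ((99 + 83)/(12 - 9))*(1 + 8) + 29595 = (182/3)*9 + 29595 = 546 + 29595 = 30141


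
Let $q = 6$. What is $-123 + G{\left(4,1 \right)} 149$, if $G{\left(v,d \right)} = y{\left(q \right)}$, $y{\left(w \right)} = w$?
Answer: $771$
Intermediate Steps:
$G{\left(v,d \right)} = 6$
$-123 + G{\left(4,1 \right)} 149 = -123 + 6 \cdot 149 = -123 + 894 = 771$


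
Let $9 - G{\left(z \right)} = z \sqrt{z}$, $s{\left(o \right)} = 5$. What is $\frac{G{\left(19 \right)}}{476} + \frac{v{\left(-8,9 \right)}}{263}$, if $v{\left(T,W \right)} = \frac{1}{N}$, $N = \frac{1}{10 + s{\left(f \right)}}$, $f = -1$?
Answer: $\frac{9507}{125188} - \frac{19 \sqrt{19}}{476} \approx -0.098048$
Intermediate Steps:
$N = \frac{1}{15}$ ($N = \frac{1}{10 + 5} = \frac{1}{15} \approx 0.066667$)
$G{\left(z \right)} = 9 - z^{\frac{3}{2}}$ ($G{\left(z \right)} = 9 - z \sqrt{z} = 9 - z^{\frac{3}{2}}$)
$v{\left(T,W \right)} = 15$ ($v{\left(T,W \right)} = \frac{1}{\frac{1}{15}} = 15$)
$\frac{G{\left(19 \right)}}{476} + \frac{v{\left(-8,9 \right)}}{263} = \frac{9 - 19^{\frac{3}{2}}}{476} + \frac{15}{263} = \left(9 - 19 \sqrt{19}\right) \frac{1}{476} + 15 \cdot \frac{1}{263} = \left(9 - 19 \sqrt{19}\right) \frac{1}{476} + \frac{15}{263} = \left(\frac{9}{476} - \frac{19 \sqrt{19}}{476}\right) + \frac{15}{263} = \frac{9507}{125188} - \frac{19 \sqrt{19}}{476}$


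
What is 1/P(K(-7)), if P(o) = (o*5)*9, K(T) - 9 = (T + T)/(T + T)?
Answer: 1/450 ≈ 0.0022222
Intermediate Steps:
K(T) = 10 (K(T) = 9 + (T + T)/(T + T) = 9 + (2*T)/((2*T)) = 9 + (2*T)*(1/(2*T)) = 9 + 1 = 10)
P(o) = 45*o (P(o) = (5*o)*9 = 45*o)
1/P(K(-7)) = 1/(45*10) = 1/450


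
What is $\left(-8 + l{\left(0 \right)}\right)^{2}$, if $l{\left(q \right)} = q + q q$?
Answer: $64$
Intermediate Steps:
$l{\left(q \right)} = q + q^{2}$
$\left(-8 + l{\left(0 \right)}\right)^{2} = \left(-8 + 0 \left(1 + 0\right)\right)^{2} = \left(-8 + 0 \cdot 1\right)^{2} = \left(-8 + 0\right)^{2} = \left(-8\right)^{2} = 64$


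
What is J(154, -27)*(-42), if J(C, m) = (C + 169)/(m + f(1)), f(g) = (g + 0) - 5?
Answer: 13566/31 ≈ 437.61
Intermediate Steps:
f(g) = -5 + g (f(g) = g - 5 = -5 + g)
J(C, m) = (169 + C)/(-4 + m) (J(C, m) = (C + 169)/(m + (-5 + 1)) = (169 + C)/(m - 4) = (169 + C)/(-4 + m))
J(154, -27)*(-42) = ((169 + 154)/(-4 - 27))*(-42) = (323/(-31))*(-42) = -1/31*323*(-42) = -323/31*(-42) = 13566/31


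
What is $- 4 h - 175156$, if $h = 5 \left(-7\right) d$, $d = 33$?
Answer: $-170536$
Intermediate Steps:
$h = -1155$ ($h = 5 \left(-7\right) 33 = \left(-35\right) 33 = -1155$)
$- 4 h - 175156 = \left(-4\right) \left(-1155\right) - 175156 = 4620 - 175156 = -170536$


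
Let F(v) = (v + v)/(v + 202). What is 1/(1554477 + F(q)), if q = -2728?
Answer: 1263/1963307179 ≈ 6.4330e-7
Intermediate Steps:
F(v) = 2*v/(202 + v) (F(v) = (2*v)/(202 + v) = 2*v/(202 + v))
1/(1554477 + F(q)) = 1/(1554477 + 2*(-2728)/(202 - 2728)) = 1/(1554477 + 2*(-2728)/(-2526)) = 1/(1554477 + 2*(-2728)*(-1/2526)) = 1/(1554477 + 2728/1263) = 1/(1963307179/1263) = 1263/1963307179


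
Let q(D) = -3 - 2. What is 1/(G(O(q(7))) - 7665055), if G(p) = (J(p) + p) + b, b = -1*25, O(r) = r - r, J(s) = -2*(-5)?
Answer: -1/7665070 ≈ -1.3046e-7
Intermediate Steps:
J(s) = 10
q(D) = -5
O(r) = 0
b = -25
G(p) = -15 + p (G(p) = (10 + p) - 25 = -15 + p)
1/(G(O(q(7))) - 7665055) = 1/((-15 + 0) - 7665055) = 1/(-15 - 7665055) = 1/(-7665070) = -1/7665070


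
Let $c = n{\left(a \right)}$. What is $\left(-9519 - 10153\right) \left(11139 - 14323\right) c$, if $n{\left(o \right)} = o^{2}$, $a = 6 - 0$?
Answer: $2254883328$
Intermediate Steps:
$a = 6$ ($a = 6 + \left(-2 + 2\right) = 6 + 0 = 6$)
$c = 36$ ($c = 6^{2} = 36$)
$\left(-9519 - 10153\right) \left(11139 - 14323\right) c = \left(-9519 - 10153\right) \left(11139 - 14323\right) 36 = \left(-19672\right) \left(-3184\right) 36 = 62635648 \cdot 36 = 2254883328$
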